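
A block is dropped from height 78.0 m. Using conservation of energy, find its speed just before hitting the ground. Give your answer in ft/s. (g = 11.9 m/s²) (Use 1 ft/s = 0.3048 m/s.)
mgh = ½mv² ⇒ v = √(2gh) = √(2·11.9·78.0) = 43.086 m/s = 141.4 ft/s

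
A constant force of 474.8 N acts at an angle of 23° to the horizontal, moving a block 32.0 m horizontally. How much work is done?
W = F·d·cosθ = (474.8)(32.0)cos(23°) = 13990 J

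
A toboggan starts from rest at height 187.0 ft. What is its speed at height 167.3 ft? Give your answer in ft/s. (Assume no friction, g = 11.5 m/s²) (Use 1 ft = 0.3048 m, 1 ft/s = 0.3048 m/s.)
Convert to SI: h₁−h₂ = 6.00456 m
mgh₁ = mgh₂ + ½mv² ⇒ v = √(2g(h₁−h₂)) = √(2·11.5·6.00456) = 11.7518 m/s = 38.56 ft/s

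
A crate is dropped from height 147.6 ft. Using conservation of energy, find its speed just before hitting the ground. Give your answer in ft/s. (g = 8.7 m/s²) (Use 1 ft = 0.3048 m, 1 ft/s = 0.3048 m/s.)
Convert to SI: h = 44.9885 m
mgh = ½mv² ⇒ v = √(2gh) = √(2·8.7·44.9885) = 27.9786 m/s = 91.79 ft/s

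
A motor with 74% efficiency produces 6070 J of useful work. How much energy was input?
W_in = W_out/η = 6070/0.74 = 8203 J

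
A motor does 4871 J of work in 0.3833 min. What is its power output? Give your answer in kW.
Convert to SI: W = 4871.0 J, t = 22.998 s
P = W/t = 4871.0/22.998 = 211.801 W = 0.2118 kW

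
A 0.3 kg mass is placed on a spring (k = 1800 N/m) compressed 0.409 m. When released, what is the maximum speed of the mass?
½kx² = ½mv² ⇒ v = x√(k/m) = (0.409)√(1800/0.3) = 31.68 m/s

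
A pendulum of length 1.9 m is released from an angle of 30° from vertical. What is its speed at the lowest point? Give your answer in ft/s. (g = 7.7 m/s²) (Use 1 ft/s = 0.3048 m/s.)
h = L(1 − cosθ) = 1.9(1 − cos30°) = 0.254552 m
v = √(2gh) = √(2·7.7·0.254552) = 1.97992 m/s = 6.496 ft/s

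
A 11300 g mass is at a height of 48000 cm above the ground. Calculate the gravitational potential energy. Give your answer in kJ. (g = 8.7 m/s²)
Convert to SI: m = 11.3 kg, h = 480.0 m
PE = mgh = (11.3)(8.7)(480.0) = 47188.8 J = 47.19 kJ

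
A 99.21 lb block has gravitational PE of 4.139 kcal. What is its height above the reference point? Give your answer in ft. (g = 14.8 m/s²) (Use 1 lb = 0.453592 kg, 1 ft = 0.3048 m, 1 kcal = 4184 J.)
Convert to SI: m = 45.0009 kg, PE = 17317.6 J
h = PE/(mg) = 17317.6/(45.0009·14.8) = 26.0019 m = 85.31 ft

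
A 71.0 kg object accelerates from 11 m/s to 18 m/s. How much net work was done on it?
W = ΔKE = ½m(v₂² − v₁²) = ½(71.0)(18² − 11²) = 7206.5 J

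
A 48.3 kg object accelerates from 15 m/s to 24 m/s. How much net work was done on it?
W = ΔKE = ½m(v₂² − v₁²) = ½(48.3)(24² − 15²) = 8476.65 J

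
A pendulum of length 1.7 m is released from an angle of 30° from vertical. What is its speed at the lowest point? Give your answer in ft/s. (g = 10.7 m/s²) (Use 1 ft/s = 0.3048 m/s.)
h = L(1 − cosθ) = 1.7(1 − cos30°) = 0.227757 m
v = √(2gh) = √(2·10.7·0.227757) = 2.20771 m/s = 7.243 ft/s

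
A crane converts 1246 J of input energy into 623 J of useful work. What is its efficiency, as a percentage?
η = W_out/W_in = 623/1246 = 50.0%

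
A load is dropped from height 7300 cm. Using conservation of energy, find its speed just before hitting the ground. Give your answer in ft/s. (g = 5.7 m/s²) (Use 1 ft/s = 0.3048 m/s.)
Convert to SI: h = 73.0 m
mgh = ½mv² ⇒ v = √(2gh) = √(2·5.7·73.0) = 28.8479 m/s = 94.65 ft/s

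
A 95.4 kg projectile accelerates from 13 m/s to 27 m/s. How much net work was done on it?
W = ΔKE = ½m(v₂² − v₁²) = ½(95.4)(27² − 13²) = 26712.0 J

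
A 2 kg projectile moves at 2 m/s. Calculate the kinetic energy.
KE = ½mv² = ½(2)(2)² = 4.0 J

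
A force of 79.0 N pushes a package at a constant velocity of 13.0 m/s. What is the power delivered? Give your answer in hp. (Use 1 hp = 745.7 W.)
P = Fv = (79.0)(13.0) = 1027.0 W = 1.377 hp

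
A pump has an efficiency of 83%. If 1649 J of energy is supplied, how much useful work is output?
W_out = η·W_in = 0.83·1649 = 1368.67 J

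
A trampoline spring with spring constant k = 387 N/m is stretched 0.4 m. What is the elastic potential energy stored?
PE = ½kx² = ½(387)(0.4)² = 30.96 J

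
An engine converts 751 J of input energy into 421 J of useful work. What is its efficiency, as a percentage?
η = W_out/W_in = 421/751 = 56.06%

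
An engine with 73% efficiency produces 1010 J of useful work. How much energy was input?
W_in = W_out/η = 1010/0.73 = 1384 J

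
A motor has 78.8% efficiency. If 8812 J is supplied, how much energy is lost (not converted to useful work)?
W_lost = W_in(1 − η) = 8812·(1 − 0.788) = 1868 J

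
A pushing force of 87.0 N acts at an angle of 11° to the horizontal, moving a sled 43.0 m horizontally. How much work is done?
W = F·d·cosθ = (87.0)(43.0)cos(11°) = 3672 J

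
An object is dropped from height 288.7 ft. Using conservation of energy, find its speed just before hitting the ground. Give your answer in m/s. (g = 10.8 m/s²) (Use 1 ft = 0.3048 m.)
Convert to SI: h = 87.9958 m
mgh = ½mv² ⇒ v = √(2gh) = √(2·10.8·87.9958) = 43.6 m/s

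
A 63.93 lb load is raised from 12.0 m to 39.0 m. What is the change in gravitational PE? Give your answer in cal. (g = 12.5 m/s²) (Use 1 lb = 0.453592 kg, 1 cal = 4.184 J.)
Convert to SI: m = 28.9981 kg, Δh = 27.0 m
ΔPE = mgΔh = (28.9981)(12.5)(27.0) = 9786.87 J = 2339 cal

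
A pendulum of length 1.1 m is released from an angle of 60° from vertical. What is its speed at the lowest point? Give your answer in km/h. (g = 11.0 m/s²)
h = L(1 − cosθ) = 1.1(1 − cos60°) = 0.55 m
v = √(2gh) = √(2·11.0·0.55) = 3.47851 m/s = 12.52 km/h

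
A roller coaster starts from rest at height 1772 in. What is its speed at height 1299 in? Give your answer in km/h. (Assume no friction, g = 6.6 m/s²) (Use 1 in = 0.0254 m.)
Convert to SI: h₁−h₂ = 12.0142 m
mgh₁ = mgh₂ + ½mv² ⇒ v = √(2g(h₁−h₂)) = √(2·6.6·12.0142) = 12.5932 m/s = 45.34 km/h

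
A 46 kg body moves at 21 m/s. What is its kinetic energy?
KE = ½mv² = ½(46)(21)² = 10143.0 J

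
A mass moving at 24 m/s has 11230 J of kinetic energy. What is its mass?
m = 2·KE/v² = 2·11230/(24)² = 38.99 kg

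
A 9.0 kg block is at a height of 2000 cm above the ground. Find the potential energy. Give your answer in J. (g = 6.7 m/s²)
Convert to SI: m = 9.0 kg, h = 20.0 m
PE = mgh = (9.0)(6.7)(20.0) = 1206 J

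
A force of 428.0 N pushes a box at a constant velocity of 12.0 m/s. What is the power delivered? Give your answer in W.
P = Fv = (428.0)(12.0) = 5136 W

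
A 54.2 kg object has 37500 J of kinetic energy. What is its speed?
v = √(2·KE/m) = √(2·37500/54.2) = 37.2 m/s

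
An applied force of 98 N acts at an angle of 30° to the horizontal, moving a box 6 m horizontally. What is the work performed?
W = F·d·cosθ = (98)(6)cos(30°) = 509.2 J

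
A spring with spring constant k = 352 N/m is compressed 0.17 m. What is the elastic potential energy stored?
PE = ½kx² = ½(352)(0.17)² = 5.086 J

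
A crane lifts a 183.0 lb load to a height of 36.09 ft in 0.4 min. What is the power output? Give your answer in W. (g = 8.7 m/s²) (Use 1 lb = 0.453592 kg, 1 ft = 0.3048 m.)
Convert to SI: m = 83.0073 kg, h = 11.0002 m, t = 24.0 s
P = mgh/t = (83.0073)(8.7)(11.0002)/24.0 = 331.0 W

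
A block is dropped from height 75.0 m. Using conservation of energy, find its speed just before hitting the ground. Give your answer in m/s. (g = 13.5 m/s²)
mgh = ½mv² ⇒ v = √(2gh) = √(2·13.5·75.0) = 45.0 m/s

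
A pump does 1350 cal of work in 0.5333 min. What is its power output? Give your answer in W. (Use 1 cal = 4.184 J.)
Convert to SI: W = 5648.4 J, t = 31.998 s
P = W/t = 5648.4/31.998 = 176.5 W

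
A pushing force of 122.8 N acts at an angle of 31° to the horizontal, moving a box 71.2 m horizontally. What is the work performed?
W = F·d·cosθ = (122.8)(71.2)cos(31°) = 7495 J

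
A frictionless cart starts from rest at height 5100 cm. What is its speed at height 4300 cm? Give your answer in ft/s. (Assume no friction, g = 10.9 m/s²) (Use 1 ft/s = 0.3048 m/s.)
Convert to SI: h₁−h₂ = 8.0 m
mgh₁ = mgh₂ + ½mv² ⇒ v = √(2g(h₁−h₂)) = √(2·10.9·8.0) = 13.2061 m/s = 43.33 ft/s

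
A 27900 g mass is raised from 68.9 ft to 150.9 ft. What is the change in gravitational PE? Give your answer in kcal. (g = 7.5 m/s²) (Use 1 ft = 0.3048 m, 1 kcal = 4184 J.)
Convert to SI: m = 27.9 kg, Δh = 24.9936 m
ΔPE = mgΔh = (27.9)(7.5)(24.9936) = 5229.91 J = 1.25 kcal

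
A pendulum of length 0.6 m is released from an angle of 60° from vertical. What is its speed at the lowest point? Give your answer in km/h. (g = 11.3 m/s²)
h = L(1 − cosθ) = 0.6(1 − cos60°) = 0.3 m
v = √(2gh) = √(2·11.3·0.3) = 2.60384 m/s = 9.374 km/h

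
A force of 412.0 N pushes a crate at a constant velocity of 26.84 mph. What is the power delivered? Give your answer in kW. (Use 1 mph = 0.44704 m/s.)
Convert to SI: F = 412.0 N, v = 11.9986 m/s
P = Fv = (412.0)(11.9986) = 4943.4 W = 4.943 kW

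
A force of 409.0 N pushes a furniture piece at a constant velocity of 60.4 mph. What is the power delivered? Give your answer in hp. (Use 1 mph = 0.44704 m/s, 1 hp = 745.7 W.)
Convert to SI: F = 409.0 N, v = 27.0012 m/s
P = Fv = (409.0)(27.0012) = 11043.5 W = 14.81 hp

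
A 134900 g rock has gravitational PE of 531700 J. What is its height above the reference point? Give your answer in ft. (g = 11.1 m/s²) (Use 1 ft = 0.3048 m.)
Convert to SI: m = 134.9 kg, PE = 531700 J
h = PE/(mg) = 531700/(134.9·11.1) = 355.085 m = 1165 ft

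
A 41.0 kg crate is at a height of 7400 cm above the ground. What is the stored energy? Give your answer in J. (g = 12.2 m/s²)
Convert to SI: m = 41.0 kg, h = 74.0 m
PE = mgh = (41.0)(12.2)(74.0) = 37010 J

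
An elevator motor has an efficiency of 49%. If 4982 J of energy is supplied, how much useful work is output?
W_out = η·W_in = 0.49·4982 = 2441.18 J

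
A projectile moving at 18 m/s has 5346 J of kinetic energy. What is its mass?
m = 2·KE/v² = 2·5346/(18)² = 33.0 kg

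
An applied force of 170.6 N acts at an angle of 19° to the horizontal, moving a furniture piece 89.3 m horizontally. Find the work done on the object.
W = F·d·cosθ = (170.6)(89.3)cos(19°) = 14400 J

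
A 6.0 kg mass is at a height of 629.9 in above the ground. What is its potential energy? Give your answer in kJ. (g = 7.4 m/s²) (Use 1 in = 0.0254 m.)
Convert to SI: m = 6.0 kg, h = 15.9995 m
PE = mgh = (6.0)(7.4)(15.9995) = 710.376 J = 0.7104 kJ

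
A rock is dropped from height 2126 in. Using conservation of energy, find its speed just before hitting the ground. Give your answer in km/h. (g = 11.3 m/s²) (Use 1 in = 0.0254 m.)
Convert to SI: h = 54.0004 m
mgh = ½mv² ⇒ v = √(2gh) = √(2·11.3·54.0004) = 34.9344 m/s = 125.8 km/h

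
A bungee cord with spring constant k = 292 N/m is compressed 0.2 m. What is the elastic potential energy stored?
PE = ½kx² = ½(292)(0.2)² = 5.84 J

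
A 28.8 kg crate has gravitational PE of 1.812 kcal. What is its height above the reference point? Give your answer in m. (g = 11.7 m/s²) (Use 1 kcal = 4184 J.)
Convert to SI: m = 28.8 kg, PE = 7581.41 J
h = PE/(mg) = 7581.41/(28.8·11.7) = 22.5 m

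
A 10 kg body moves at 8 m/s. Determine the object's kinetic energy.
KE = ½mv² = ½(10)(8)² = 320.0 J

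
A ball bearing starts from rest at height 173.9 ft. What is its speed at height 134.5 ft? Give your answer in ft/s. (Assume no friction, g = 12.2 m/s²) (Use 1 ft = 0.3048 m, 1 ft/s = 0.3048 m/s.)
Convert to SI: h₁−h₂ = 12.0091 m
mgh₁ = mgh₂ + ½mv² ⇒ v = √(2g(h₁−h₂)) = √(2·12.2·12.0091) = 17.1179 m/s = 56.16 ft/s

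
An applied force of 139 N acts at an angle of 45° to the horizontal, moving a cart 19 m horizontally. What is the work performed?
W = F·d·cosθ = (139)(19)cos(45°) = 1867 J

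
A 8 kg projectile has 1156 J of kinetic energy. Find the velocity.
v = √(2·KE/m) = √(2·1156/8) = 17.0 m/s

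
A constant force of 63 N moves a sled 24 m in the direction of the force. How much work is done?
W = F·d = (63)(24) = 1512 J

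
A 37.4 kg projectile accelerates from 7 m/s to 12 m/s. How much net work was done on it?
W = ΔKE = ½m(v₂² − v₁²) = ½(37.4)(12² − 7²) = 1776.5 J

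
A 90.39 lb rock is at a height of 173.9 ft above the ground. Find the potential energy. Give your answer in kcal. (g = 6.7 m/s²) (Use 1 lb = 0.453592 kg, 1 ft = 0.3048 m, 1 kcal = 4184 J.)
Convert to SI: m = 41.0002 kg, h = 53.0047 m
PE = mgh = (41.0002)(6.7)(53.0047) = 14560.5 J = 3.48 kcal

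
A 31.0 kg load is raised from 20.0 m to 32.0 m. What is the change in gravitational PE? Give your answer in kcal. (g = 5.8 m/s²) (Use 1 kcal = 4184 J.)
ΔPE = mgΔh = (31.0)(5.8)(12.0) = 2157.6 J = 0.5157 kcal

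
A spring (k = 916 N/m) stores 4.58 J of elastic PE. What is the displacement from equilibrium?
x = √(2·PE/k) = √(2·4.58/916) = 0.1 m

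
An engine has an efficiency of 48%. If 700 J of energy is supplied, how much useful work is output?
W_out = η·W_in = 0.48·700 = 336.0 J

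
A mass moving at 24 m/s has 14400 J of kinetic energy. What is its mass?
m = 2·KE/v² = 2·14400/(24)² = 50.0 kg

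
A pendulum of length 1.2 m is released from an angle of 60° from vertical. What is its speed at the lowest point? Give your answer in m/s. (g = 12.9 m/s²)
h = L(1 − cosθ) = 1.2(1 − cos60°) = 0.6 m
v = √(2gh) = √(2·12.9·0.6) = 3.934 m/s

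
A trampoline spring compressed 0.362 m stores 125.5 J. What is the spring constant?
k = 2·PE/x² = 2·125.5/(0.362)² = 1915 N/m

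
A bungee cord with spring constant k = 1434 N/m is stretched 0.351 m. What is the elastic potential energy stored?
PE = ½kx² = ½(1434)(0.351)² = 88.34 J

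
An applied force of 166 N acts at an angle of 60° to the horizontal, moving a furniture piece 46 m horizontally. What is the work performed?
W = F·d·cosθ = (166)(46)cos(60°) = 3818 J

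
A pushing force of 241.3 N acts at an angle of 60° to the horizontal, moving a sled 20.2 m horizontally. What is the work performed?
W = F·d·cosθ = (241.3)(20.2)cos(60°) = 2437 J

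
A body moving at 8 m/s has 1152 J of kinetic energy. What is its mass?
m = 2·KE/v² = 2·1152/(8)² = 36.0 kg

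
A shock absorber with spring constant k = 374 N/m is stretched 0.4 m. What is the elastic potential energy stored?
PE = ½kx² = ½(374)(0.4)² = 29.92 J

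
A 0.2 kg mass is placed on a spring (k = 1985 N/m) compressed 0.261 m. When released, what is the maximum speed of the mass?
½kx² = ½mv² ⇒ v = x√(k/m) = (0.261)√(1985/0.2) = 26.0 m/s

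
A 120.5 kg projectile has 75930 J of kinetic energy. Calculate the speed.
v = √(2·KE/m) = √(2·75930/120.5) = 35.5 m/s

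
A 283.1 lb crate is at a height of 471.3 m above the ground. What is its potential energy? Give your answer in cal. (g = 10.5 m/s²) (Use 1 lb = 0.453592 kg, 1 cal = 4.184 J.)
Convert to SI: m = 128.412 kg, h = 471.3 m
PE = mgh = (128.412)(10.5)(471.3) = 635466 J = 151900 cal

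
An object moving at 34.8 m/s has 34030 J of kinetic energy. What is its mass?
m = 2·KE/v² = 2·34030/(34.8)² = 56.2 kg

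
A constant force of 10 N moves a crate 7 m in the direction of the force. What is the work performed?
W = F·d = (10)(7) = 70.0 J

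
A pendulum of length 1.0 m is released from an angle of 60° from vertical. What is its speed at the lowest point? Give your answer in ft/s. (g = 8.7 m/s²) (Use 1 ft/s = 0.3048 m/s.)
h = L(1 − cosθ) = 1.0(1 − cos60°) = 0.5 m
v = √(2gh) = √(2·8.7·0.5) = 2.94958 m/s = 9.677 ft/s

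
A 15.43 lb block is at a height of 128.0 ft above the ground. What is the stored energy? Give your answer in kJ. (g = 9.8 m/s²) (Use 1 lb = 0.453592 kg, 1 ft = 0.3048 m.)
Convert to SI: m = 6.99892 kg, h = 39.0144 m
PE = mgh = (6.99892)(9.8)(39.0144) = 2675.98 J = 2.676 kJ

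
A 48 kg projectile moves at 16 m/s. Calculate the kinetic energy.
KE = ½mv² = ½(48)(16)² = 6144.0 J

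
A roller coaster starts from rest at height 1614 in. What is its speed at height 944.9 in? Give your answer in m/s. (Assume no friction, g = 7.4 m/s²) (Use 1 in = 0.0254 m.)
Convert to SI: h₁−h₂ = 16.9951 m
mgh₁ = mgh₂ + ½mv² ⇒ v = √(2g(h₁−h₂)) = √(2·7.4·16.9951) = 15.86 m/s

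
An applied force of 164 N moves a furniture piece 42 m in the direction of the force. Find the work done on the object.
W = F·d = (164)(42) = 6888 J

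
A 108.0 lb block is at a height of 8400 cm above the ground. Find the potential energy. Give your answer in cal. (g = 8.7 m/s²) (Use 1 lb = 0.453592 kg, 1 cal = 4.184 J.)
Convert to SI: m = 48.9879 kg, h = 84.0 m
PE = mgh = (48.9879)(8.7)(84.0) = 35800.38 J = 8556 cal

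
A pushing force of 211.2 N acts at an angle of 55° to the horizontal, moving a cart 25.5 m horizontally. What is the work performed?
W = F·d·cosθ = (211.2)(25.5)cos(55°) = 3089 J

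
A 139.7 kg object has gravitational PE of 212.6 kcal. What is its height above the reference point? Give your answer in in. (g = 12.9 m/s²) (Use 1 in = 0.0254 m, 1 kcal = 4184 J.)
Convert to SI: m = 139.7 kg, PE = 889518 J
h = PE/(mg) = 889518/(139.7·12.9) = 493.593 m = 19430 in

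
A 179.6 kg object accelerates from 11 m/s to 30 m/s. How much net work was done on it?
W = ΔKE = ½m(v₂² − v₁²) = ½(179.6)(30² − 11²) = 69954.2 J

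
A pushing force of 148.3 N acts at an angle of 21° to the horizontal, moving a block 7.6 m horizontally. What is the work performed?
W = F·d·cosθ = (148.3)(7.6)cos(21°) = 1052 J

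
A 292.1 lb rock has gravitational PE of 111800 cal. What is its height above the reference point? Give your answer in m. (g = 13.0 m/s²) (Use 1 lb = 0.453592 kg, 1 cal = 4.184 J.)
Convert to SI: m = 132.494 kg, PE = 467771 J
h = PE/(mg) = 467771/(132.494·13.0) = 271.6 m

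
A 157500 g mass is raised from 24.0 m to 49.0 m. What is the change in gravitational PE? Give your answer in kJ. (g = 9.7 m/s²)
Convert to SI: m = 157.5 kg, Δh = 25.0 m
ΔPE = mgΔh = (157.5)(9.7)(25.0) = 38193.8 J = 38.19 kJ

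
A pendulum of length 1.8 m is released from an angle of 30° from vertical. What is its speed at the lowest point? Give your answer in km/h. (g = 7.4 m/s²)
h = L(1 − cosθ) = 1.8(1 − cos30°) = 0.241154 m
v = √(2gh) = √(2·7.4·0.241154) = 1.8892 m/s = 6.801 km/h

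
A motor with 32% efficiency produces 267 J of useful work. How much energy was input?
W_in = W_out/η = 267/0.32 = 834.4 J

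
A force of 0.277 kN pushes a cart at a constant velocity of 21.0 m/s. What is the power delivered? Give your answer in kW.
Convert to SI: F = 277.0 N, v = 21.0 m/s
P = Fv = (277.0)(21.0) = 5817.0 W = 5.817 kW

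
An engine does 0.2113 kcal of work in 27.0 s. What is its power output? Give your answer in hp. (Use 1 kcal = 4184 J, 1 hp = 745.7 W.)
Convert to SI: W = 884.079 J, t = 27.0 s
P = W/t = 884.079/27.0 = 32.7437 W = 0.04391 hp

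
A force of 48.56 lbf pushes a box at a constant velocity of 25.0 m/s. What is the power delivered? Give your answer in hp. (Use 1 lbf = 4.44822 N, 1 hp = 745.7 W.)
Convert to SI: F = 216.006 N, v = 25.0 m/s
P = Fv = (216.006)(25.0) = 5400.14 W = 7.242 hp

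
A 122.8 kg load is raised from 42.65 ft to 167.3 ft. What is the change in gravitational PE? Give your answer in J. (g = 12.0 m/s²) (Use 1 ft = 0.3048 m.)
Convert to SI: m = 122.8 kg, Δh = 37.9933 m
ΔPE = mgΔh = (122.8)(12.0)(37.9933) = 55990 J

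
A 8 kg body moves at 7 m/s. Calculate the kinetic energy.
KE = ½mv² = ½(8)(7)² = 196.0 J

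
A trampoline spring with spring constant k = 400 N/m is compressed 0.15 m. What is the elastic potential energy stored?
PE = ½kx² = ½(400)(0.15)² = 4.5 J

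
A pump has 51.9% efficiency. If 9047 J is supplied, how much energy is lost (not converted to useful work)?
W_lost = W_in(1 − η) = 9047·(1 − 0.519) = 4352 J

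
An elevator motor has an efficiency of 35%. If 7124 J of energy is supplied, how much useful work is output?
W_out = η·W_in = 0.35·7124 = 2493.4 J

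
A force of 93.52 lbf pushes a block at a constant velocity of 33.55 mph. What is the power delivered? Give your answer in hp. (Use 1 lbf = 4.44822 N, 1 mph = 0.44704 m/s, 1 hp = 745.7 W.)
Convert to SI: F = 415.998 N, v = 14.9982 m/s
P = Fv = (415.998)(14.9982) = 6239.21 W = 8.367 hp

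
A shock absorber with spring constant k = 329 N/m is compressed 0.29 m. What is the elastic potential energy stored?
PE = ½kx² = ½(329)(0.29)² = 13.83 J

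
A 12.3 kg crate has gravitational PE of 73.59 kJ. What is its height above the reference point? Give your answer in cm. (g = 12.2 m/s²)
Convert to SI: m = 12.3 kg, PE = 73590.0 J
h = PE/(mg) = 73590.0/(12.3·12.2) = 490.404 m = 49040 cm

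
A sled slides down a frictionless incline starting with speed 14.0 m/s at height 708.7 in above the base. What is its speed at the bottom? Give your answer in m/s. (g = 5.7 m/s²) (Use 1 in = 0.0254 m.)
Convert to SI: v₀ = 14.0 m/s, h = 18.001 m
½mv₀² + mgh = ½mv² ⇒ v = √(v₀² + 2gh) = √(14.0² + 2·5.7·18.001) = 20.03 m/s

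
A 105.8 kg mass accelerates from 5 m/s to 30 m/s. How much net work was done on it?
W = ΔKE = ½m(v₂² − v₁²) = ½(105.8)(30² − 5²) = 46287.5 J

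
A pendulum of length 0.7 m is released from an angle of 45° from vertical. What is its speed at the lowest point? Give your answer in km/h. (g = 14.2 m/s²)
h = L(1 − cosθ) = 0.7(1 − cos45°) = 0.205025 m
v = √(2gh) = √(2·14.2·0.205025) = 2.41303 m/s = 8.687 km/h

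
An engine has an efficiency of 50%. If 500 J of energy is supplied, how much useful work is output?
W_out = η·W_in = 0.5·500 = 250.0 J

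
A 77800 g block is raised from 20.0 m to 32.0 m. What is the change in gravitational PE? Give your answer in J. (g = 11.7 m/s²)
Convert to SI: m = 77.8 kg, Δh = 12.0 m
ΔPE = mgΔh = (77.8)(11.7)(12.0) = 10920 J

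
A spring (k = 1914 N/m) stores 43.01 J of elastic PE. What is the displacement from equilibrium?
x = √(2·PE/k) = √(2·43.01/1914) = 0.212 m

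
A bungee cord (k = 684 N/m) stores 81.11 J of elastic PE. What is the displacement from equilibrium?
x = √(2·PE/k) = √(2·81.11/684) = 0.487 m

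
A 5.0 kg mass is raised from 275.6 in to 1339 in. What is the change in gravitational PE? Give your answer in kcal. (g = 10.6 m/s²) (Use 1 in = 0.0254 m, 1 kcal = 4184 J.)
Convert to SI: m = 5.0 kg, Δh = 27.0104 m
ΔPE = mgΔh = (5.0)(10.6)(27.0104) = 1431.55 J = 0.3421 kcal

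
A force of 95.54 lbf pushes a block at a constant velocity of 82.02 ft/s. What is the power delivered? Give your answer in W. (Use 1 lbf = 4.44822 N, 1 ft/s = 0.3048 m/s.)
Convert to SI: F = 424.983 N, v = 24.9997 m/s
P = Fv = (424.983)(24.9997) = 10620 W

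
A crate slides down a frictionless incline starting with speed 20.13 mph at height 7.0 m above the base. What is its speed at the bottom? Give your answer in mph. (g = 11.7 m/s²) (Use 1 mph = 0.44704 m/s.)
Convert to SI: v₀ = 8.99892 m/s, h = 7.0 m
½mv₀² + mgh = ½mv² ⇒ v = √(v₀² + 2gh) = √(8.99892² + 2·11.7·7.0) = 15.6455 m/s = 35.0 mph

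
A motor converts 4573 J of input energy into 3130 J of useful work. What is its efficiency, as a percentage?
η = W_out/W_in = 3130/4573 = 68.45%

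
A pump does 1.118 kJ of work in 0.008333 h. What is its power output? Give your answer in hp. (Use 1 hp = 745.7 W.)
Convert to SI: W = 1118.0 J, t = 29.9988 s
P = W/t = 1118.0/29.9988 = 37.2682 W = 0.04998 hp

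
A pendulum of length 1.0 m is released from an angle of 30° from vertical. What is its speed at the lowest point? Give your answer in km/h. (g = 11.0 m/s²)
h = L(1 − cosθ) = 1.0(1 − cos30°) = 0.133975 m
v = √(2gh) = √(2·11.0·0.133975) = 1.71681 m/s = 6.181 km/h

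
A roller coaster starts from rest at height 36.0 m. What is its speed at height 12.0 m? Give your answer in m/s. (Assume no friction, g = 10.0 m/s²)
mgh₁ = mgh₂ + ½mv² ⇒ v = √(2g(h₁−h₂)) = √(2·10.0·24.0) = 21.91 m/s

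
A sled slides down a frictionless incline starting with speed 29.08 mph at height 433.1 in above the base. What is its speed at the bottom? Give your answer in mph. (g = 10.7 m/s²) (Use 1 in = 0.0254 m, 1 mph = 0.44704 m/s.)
Convert to SI: v₀ = 12.9999 m/s, h = 11.0007 m
½mv₀² + mgh = ½mv² ⇒ v = √(v₀² + 2gh) = √(12.9999² + 2·10.7·11.0007) = 20.11 m/s = 44.98 mph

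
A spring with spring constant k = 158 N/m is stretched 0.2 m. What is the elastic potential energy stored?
PE = ½kx² = ½(158)(0.2)² = 3.16 J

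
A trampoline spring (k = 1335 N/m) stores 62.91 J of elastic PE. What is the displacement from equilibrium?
x = √(2·PE/k) = √(2·62.91/1335) = 0.307 m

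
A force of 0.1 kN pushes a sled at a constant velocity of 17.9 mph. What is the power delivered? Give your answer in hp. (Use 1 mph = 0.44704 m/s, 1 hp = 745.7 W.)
Convert to SI: F = 100.0 N, v = 8.00202 m/s
P = Fv = (100.0)(8.00202) = 800.202 W = 1.073 hp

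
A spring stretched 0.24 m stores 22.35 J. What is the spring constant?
k = 2·PE/x² = 2·22.35/(0.24)² = 776.0 N/m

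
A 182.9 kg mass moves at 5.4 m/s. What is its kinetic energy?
KE = ½mv² = ½(182.9)(5.4)² = 2667 J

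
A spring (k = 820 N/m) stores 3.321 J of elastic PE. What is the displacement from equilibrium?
x = √(2·PE/k) = √(2·3.321/820) = 0.09 m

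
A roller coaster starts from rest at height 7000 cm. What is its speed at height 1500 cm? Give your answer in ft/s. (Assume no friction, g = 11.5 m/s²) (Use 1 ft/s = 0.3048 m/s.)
Convert to SI: h₁−h₂ = 55.0 m
mgh₁ = mgh₂ + ½mv² ⇒ v = √(2g(h₁−h₂)) = √(2·11.5·55.0) = 35.5668 m/s = 116.7 ft/s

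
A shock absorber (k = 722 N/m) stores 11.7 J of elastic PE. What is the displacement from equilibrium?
x = √(2·PE/k) = √(2·11.7/722) = 0.18 m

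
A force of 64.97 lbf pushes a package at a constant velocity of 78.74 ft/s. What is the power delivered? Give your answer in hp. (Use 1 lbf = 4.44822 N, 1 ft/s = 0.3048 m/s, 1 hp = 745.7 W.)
Convert to SI: F = 289.001 N, v = 24.0 m/s
P = Fv = (289.001)(24.0) = 6936.01 W = 9.301 hp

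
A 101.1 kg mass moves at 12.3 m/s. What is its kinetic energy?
KE = ½mv² = ½(101.1)(12.3)² = 7648 J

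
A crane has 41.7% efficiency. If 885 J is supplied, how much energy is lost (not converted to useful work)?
W_lost = W_in(1 − η) = 885·(1 − 0.417) = 516.0 J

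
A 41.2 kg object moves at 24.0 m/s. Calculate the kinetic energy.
KE = ½mv² = ½(41.2)(24.0)² = 11870 J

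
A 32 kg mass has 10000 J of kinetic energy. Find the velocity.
v = √(2·KE/m) = √(2·10000/32) = 25.0 m/s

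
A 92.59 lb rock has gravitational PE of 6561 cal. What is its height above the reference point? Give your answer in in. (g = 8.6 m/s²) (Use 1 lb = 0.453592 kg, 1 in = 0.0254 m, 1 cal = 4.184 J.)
Convert to SI: m = 41.9981 kg, PE = 27451.2 J
h = PE/(mg) = 27451.2/(41.9981·8.6) = 76.0035 m = 2992 in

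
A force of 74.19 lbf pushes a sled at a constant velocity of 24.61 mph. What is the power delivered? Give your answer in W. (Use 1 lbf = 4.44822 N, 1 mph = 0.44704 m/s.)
Convert to SI: F = 330.013 N, v = 11.0017 m/s
P = Fv = (330.013)(11.0017) = 3631 W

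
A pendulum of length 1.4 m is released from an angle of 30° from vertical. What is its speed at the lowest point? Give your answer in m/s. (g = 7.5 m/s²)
h = L(1 − cosθ) = 1.4(1 − cos30°) = 0.187564 m
v = √(2gh) = √(2·7.5·0.187564) = 1.677 m/s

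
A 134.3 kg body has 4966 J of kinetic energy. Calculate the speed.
v = √(2·KE/m) = √(2·4966/134.3) = 8.6 m/s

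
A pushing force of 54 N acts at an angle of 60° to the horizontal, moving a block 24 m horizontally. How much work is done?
W = F·d·cosθ = (54)(24)cos(60°) = 648.0 J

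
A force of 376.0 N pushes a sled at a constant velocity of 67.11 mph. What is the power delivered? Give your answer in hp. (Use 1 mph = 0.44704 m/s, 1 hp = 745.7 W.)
Convert to SI: F = 376.0 N, v = 30.0009 m/s
P = Fv = (376.0)(30.0009) = 11280.3 W = 15.13 hp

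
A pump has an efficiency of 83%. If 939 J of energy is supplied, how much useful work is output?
W_out = η·W_in = 0.83·939 = 779.37 J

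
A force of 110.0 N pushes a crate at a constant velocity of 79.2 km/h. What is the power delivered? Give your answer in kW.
Convert to SI: F = 110.0 N, v = 22.0 m/s
P = Fv = (110.0)(22.0) = 2420.0 W = 2.42 kW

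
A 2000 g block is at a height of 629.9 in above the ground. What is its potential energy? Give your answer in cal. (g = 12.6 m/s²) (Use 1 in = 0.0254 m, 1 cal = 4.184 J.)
Convert to SI: m = 2.0 kg, h = 15.9995 m
PE = mgh = (2.0)(12.6)(15.9995) = 403.186 J = 96.36 cal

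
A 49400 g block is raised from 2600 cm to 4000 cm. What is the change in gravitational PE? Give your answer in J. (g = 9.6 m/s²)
Convert to SI: m = 49.4 kg, Δh = 14.0 m
ΔPE = mgΔh = (49.4)(9.6)(14.0) = 6639 J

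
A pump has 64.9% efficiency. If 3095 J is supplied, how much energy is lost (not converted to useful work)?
W_lost = W_in(1 − η) = 3095·(1 − 0.649) = 1086 J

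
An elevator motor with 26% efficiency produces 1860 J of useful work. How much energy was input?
W_in = W_out/η = 1860/0.26 = 7154 J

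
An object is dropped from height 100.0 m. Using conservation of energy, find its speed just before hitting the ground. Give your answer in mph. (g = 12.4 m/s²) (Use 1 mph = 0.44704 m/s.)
mgh = ½mv² ⇒ v = √(2gh) = √(2·12.4·100.0) = 49.7996 m/s = 111.4 mph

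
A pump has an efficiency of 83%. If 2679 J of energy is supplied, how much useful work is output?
W_out = η·W_in = 0.83·2679 = 2223.57 J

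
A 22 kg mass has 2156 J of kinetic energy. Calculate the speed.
v = √(2·KE/m) = √(2·2156/22) = 14.0 m/s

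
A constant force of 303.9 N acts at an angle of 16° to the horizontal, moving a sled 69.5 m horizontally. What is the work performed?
W = F·d·cosθ = (303.9)(69.5)cos(16°) = 20300 J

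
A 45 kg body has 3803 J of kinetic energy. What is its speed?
v = √(2·KE/m) = √(2·3803/45) = 13.0 m/s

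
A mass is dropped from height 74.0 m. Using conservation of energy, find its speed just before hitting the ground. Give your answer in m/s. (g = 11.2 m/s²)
mgh = ½mv² ⇒ v = √(2gh) = √(2·11.2·74.0) = 40.71 m/s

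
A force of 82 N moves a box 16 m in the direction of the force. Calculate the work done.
W = F·d = (82)(16) = 1312 J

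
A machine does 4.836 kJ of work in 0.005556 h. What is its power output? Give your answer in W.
Convert to SI: W = 4836.0 J, t = 20.0016 s
P = W/t = 4836.0/20.0016 = 241.8 W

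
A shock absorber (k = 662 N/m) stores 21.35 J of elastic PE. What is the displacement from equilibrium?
x = √(2·PE/k) = √(2·21.35/662) = 0.254 m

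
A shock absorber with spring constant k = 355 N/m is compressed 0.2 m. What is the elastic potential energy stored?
PE = ½kx² = ½(355)(0.2)² = 7.1 J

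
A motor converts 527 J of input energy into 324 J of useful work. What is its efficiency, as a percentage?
η = W_out/W_in = 324/527 = 61.48%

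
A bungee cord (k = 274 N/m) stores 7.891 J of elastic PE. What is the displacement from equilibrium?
x = √(2·PE/k) = √(2·7.891/274) = 0.24 m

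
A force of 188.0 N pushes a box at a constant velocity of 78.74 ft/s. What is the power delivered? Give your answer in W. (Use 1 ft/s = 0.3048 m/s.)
Convert to SI: F = 188.0 N, v = 24.0 m/s
P = Fv = (188.0)(24.0) = 4512 W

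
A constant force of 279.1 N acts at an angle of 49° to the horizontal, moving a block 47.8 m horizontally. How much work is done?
W = F·d·cosθ = (279.1)(47.8)cos(49°) = 8752 J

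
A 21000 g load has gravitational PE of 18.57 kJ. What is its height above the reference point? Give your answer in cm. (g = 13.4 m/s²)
Convert to SI: m = 21.0 kg, PE = 18570.0 J
h = PE/(mg) = 18570.0/(21.0·13.4) = 65.9915 m = 6599 cm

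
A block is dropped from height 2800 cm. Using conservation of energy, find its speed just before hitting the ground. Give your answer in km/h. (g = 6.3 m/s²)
Convert to SI: h = 28.0 m
mgh = ½mv² ⇒ v = √(2gh) = √(2·6.3·28.0) = 18.783 m/s = 67.62 km/h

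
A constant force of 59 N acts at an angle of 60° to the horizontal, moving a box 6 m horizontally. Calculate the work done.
W = F·d·cosθ = (59)(6)cos(60°) = 177.0 J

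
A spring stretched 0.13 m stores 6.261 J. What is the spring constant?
k = 2·PE/x² = 2·6.261/(0.13)² = 740.9 N/m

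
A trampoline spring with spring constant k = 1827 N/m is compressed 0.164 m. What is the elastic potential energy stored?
PE = ½kx² = ½(1827)(0.164)² = 24.57 J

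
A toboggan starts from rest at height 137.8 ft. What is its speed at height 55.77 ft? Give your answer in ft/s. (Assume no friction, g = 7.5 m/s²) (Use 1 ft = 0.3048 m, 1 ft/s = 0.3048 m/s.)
Convert to SI: h₁−h₂ = 25.0027 m
mgh₁ = mgh₂ + ½mv² ⇒ v = √(2g(h₁−h₂)) = √(2·7.5·25.0027) = 19.366 m/s = 63.54 ft/s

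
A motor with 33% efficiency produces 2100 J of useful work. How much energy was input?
W_in = W_out/η = 2100/0.33 = 6364 J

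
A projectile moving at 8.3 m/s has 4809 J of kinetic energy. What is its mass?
m = 2·KE/v² = 2·4809/(8.3)² = 139.6 kg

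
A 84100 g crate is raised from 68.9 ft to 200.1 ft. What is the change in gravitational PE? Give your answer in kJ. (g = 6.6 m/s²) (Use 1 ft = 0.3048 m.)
Convert to SI: m = 84.1 kg, Δh = 39.9898 m
ΔPE = mgΔh = (84.1)(6.6)(39.9898) = 22196.7 J = 22.2 kJ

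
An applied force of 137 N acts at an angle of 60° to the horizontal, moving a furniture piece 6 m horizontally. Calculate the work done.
W = F·d·cosθ = (137)(6)cos(60°) = 411.0 J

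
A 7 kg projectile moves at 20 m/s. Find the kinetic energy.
KE = ½mv² = ½(7)(20)² = 1400.0 J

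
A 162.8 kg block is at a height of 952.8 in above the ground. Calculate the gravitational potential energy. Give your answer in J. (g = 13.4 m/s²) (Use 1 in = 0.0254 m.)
Convert to SI: m = 162.8 kg, h = 24.2011 m
PE = mgh = (162.8)(13.4)(24.2011) = 52800 J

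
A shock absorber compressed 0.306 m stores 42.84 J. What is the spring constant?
k = 2·PE/x² = 2·42.84/(0.306)² = 915.0 N/m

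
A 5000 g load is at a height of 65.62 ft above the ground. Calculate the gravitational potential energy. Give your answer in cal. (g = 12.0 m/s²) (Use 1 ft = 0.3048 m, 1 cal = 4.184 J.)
Convert to SI: m = 5.0 kg, h = 20.001 m
PE = mgh = (5.0)(12.0)(20.001) = 1200.06 J = 286.8 cal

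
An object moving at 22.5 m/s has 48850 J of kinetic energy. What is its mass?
m = 2·KE/v² = 2·48850/(22.5)² = 193.0 kg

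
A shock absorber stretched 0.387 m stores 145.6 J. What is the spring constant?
k = 2·PE/x² = 2·145.6/(0.387)² = 1944 N/m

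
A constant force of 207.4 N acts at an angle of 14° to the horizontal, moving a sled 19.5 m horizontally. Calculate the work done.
W = F·d·cosθ = (207.4)(19.5)cos(14°) = 3924 J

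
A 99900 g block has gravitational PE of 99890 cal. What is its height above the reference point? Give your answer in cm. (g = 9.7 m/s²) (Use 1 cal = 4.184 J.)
Convert to SI: m = 99.9 kg, PE = 417940 J
h = PE/(mg) = 417940/(99.9·9.7) = 431.297 m = 43130 cm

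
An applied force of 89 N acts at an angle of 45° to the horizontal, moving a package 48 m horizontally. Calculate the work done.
W = F·d·cosθ = (89)(48)cos(45°) = 3021 J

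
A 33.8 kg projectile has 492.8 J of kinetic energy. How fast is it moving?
v = √(2·KE/m) = √(2·492.8/33.8) = 5.4 m/s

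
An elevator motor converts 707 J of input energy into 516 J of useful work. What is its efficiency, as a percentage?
η = W_out/W_in = 516/707 = 72.98%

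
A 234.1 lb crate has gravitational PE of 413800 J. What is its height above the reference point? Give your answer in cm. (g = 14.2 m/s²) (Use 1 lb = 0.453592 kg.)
Convert to SI: m = 106.186 kg, PE = 413800 J
h = PE/(mg) = 413800/(106.186·14.2) = 274.432 m = 27440 cm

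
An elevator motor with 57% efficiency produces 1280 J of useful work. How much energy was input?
W_in = W_out/η = 1280/0.57 = 2246 J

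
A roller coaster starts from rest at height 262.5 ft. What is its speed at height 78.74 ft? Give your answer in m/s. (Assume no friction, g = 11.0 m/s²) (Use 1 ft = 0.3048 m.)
Convert to SI: h₁−h₂ = 56.01 m
mgh₁ = mgh₂ + ½mv² ⇒ v = √(2g(h₁−h₂)) = √(2·11.0·56.01) = 35.1 m/s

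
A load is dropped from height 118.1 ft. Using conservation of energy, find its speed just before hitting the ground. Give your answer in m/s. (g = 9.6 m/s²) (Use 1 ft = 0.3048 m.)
Convert to SI: h = 35.9969 m
mgh = ½mv² ⇒ v = √(2gh) = √(2·9.6·35.9969) = 26.29 m/s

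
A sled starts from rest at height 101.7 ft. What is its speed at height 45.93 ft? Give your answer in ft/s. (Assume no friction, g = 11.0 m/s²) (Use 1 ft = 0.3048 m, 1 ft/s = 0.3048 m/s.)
Convert to SI: h₁−h₂ = 16.9987 m
mgh₁ = mgh₂ + ½mv² ⇒ v = √(2g(h₁−h₂)) = √(2·11.0·16.9987) = 19.3383 m/s = 63.45 ft/s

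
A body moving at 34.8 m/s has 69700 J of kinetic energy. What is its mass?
m = 2·KE/v² = 2·69700/(34.8)² = 115.1 kg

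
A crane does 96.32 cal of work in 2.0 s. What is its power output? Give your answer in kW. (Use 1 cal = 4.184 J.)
Convert to SI: W = 403.003 J, t = 2.0 s
P = W/t = 403.003/2.0 = 201.501 W = 0.2015 kW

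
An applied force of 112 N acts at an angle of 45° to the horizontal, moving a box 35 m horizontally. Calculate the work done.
W = F·d·cosθ = (112)(35)cos(45°) = 2772 J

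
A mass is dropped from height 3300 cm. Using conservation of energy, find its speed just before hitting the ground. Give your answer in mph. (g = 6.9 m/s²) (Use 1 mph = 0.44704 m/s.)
Convert to SI: h = 33.0 m
mgh = ½mv² ⇒ v = √(2gh) = √(2·6.9·33.0) = 21.3401 m/s = 47.74 mph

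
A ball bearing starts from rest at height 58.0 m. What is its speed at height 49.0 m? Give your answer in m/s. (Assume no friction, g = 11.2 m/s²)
mgh₁ = mgh₂ + ½mv² ⇒ v = √(2g(h₁−h₂)) = √(2·11.2·9.0) = 14.2 m/s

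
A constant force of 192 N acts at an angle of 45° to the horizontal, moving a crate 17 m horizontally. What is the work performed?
W = F·d·cosθ = (192)(17)cos(45°) = 2308 J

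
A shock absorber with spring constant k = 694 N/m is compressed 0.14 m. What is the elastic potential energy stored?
PE = ½kx² = ½(694)(0.14)² = 6.801 J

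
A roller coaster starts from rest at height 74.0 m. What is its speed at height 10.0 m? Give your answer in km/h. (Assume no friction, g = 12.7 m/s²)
mgh₁ = mgh₂ + ½mv² ⇒ v = √(2g(h₁−h₂)) = √(2·12.7·64.0) = 40.3187 m/s = 145.1 km/h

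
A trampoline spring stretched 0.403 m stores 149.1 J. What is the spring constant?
k = 2·PE/x² = 2·149.1/(0.403)² = 1836 N/m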